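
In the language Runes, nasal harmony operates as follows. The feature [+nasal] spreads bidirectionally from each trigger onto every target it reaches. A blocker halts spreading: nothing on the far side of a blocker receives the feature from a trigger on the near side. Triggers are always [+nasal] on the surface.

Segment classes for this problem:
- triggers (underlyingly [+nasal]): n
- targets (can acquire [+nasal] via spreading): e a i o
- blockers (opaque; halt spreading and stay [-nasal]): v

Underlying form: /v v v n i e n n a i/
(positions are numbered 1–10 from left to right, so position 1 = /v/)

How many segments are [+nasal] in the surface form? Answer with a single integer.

From /n/ at 4 rightward: 5 /i/ → [+nasal]; 6 /e/ → [+nasal]; 7 /n/ is itself a trigger — this domain ends here.
From /n/ at 4 leftward: 3 /v/ blocks.
From /n/ at 7 rightward: 8 /n/ is itself a trigger — this domain ends here.
From /n/ at 7 leftward: 6 /e/ → [+nasal]; 5 /i/ → [+nasal]; 4 /n/ is itself a trigger — this domain ends here.
From /n/ at 8 rightward: 9 /a/ → [+nasal]; 10 /i/ → [+nasal]; word edge.
From /n/ at 8 leftward: 7 /n/ is itself a trigger — this domain ends here.
[+nasal] positions on the surface: 4 5 6 7 8 9 10.

7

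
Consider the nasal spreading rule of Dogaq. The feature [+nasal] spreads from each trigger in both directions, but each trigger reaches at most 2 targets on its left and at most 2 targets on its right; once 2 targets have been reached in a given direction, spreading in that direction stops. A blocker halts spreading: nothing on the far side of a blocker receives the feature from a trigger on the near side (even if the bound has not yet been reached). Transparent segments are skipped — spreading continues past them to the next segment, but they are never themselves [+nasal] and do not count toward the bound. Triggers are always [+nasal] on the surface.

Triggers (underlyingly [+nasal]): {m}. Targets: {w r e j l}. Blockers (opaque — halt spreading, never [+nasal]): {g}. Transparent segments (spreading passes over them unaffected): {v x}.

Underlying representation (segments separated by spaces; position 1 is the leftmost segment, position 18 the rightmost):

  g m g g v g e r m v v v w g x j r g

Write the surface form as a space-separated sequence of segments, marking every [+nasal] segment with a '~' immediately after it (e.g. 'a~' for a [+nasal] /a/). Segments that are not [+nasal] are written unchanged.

From /m/ at 2 rightward: 3 /g/ blocks.
From /m/ at 2 leftward: 1 /g/ blocks.
From /m/ at 9 rightward: 10 /v/ transparent; 11 /v/ transparent; 12 /v/ transparent; 13 /w/ → [+nasal]; 14 /g/ blocks.
From /m/ at 9 leftward: 8 /r/ → [+nasal]; 7 /e/ → [+nasal]; bound reached.
Targets with no active source: positions 16 17 stay [-nasal].
[+nasal] positions on the surface: 2 7 8 9 13.

g m~ g g v g e~ r~ m~ v v v w~ g x j r g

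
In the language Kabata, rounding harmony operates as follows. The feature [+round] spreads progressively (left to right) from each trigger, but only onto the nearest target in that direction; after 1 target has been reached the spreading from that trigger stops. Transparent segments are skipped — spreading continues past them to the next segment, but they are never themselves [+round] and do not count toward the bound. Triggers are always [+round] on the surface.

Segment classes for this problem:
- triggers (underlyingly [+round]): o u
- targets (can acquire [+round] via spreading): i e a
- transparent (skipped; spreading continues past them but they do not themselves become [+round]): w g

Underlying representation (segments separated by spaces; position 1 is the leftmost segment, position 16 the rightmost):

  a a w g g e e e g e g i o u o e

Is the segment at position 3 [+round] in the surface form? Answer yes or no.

From /o/ at 13 rightward: 14 /u/ is itself a trigger — this domain ends here.
From /u/ at 14 rightward: 15 /o/ is itself a trigger — this domain ends here.
From /o/ at 15 rightward: 16 /e/ → [+round]; bound reached.
Targets with no active source: positions 1 2 6 7 8 10 12 stay [-round].
[+round] positions on the surface: 13 14 15 16.

no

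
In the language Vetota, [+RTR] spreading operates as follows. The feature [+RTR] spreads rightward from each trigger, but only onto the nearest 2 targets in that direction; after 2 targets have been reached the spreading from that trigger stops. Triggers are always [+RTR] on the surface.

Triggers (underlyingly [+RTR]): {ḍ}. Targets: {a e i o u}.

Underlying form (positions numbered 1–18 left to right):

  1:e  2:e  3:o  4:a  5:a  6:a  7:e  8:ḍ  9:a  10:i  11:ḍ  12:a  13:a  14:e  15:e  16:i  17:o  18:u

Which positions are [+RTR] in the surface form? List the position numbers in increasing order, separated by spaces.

8 9 10 11 12 13

From /ḍ/ at 8 rightward: 9 /a/ → [+RTR]; 10 /i/ → [+RTR]; bound reached.
From /ḍ/ at 11 rightward: 12 /a/ → [+RTR]; 13 /a/ → [+RTR]; bound reached.
Targets with no active source: positions 1 2 3 4 5 6 7 14 15 16 17 18 stay [-emphatic].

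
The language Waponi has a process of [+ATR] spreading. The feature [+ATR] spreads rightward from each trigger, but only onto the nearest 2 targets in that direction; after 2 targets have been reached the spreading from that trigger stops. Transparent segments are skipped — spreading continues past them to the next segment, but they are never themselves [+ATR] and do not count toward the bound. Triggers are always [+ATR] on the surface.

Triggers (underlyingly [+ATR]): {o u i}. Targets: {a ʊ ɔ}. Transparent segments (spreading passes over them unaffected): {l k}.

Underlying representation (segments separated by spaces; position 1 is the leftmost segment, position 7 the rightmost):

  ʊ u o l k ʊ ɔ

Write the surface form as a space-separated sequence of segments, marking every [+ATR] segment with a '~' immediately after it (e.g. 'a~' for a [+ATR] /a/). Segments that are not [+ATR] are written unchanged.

From /u/ at 2 rightward: 3 /o/ is itself a trigger — this domain ends here.
From /o/ at 3 rightward: 4 /l/ transparent; 5 /k/ transparent; 6 /ʊ/ → [+ATR]; 7 /ɔ/ → [+ATR]; bound reached.
Target with no active source: position 1 stays [-ATR].
[+ATR] positions on the surface: 2 3 6 7.

ʊ u~ o~ l k ʊ~ ɔ~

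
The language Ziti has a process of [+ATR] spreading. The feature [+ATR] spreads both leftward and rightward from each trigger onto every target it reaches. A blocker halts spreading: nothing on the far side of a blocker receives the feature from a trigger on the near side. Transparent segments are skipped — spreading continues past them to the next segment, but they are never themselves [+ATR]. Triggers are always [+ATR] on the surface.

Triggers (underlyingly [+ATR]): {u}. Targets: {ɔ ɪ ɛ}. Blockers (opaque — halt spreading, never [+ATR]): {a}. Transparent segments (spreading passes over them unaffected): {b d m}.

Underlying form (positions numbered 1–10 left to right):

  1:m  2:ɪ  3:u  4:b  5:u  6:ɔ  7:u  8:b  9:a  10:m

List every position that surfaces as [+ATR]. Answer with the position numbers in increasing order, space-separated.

2 3 5 6 7

From /u/ at 3 rightward: 4 /b/ transparent; 5 /u/ is itself a trigger — this domain ends here.
From /u/ at 3 leftward: 2 /ɪ/ → [+ATR]; 1 /m/ transparent; word edge.
From /u/ at 5 rightward: 6 /ɔ/ → [+ATR]; 7 /u/ is itself a trigger — this domain ends here.
From /u/ at 5 leftward: 4 /b/ transparent; 3 /u/ is itself a trigger — this domain ends here.
From /u/ at 7 rightward: 8 /b/ transparent; 9 /a/ blocks.
From /u/ at 7 leftward: 6 /ɔ/ → [+ATR]; 5 /u/ is itself a trigger — this domain ends here.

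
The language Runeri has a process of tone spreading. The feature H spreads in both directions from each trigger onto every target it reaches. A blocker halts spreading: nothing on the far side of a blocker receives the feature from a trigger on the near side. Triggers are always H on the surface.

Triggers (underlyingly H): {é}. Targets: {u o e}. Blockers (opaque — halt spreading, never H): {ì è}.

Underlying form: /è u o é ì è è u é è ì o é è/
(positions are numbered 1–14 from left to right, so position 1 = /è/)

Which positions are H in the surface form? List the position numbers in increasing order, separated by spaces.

2 3 4 8 9 12 13

From /é/ at 4 rightward: 5 /ì/ blocks.
From /é/ at 4 leftward: 3 /o/ → H; 2 /u/ → H; 1 /è/ blocks.
From /é/ at 9 rightward: 10 /è/ blocks.
From /é/ at 9 leftward: 8 /u/ → H; 7 /è/ blocks.
From /é/ at 13 rightward: 14 /è/ blocks.
From /é/ at 13 leftward: 12 /o/ → H; 11 /ì/ blocks.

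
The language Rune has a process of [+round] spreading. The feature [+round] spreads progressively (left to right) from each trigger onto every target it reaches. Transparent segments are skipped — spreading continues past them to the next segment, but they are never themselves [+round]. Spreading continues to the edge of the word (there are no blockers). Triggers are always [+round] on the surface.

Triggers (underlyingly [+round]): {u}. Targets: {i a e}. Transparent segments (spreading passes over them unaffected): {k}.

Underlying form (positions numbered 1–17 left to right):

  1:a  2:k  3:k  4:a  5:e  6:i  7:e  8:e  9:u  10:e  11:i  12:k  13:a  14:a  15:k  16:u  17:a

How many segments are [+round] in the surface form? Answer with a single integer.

7

From /u/ at 9 rightward: 10 /e/ → [+round]; 11 /i/ → [+round]; 12 /k/ transparent; 13 /a/ → [+round]; 14 /a/ → [+round]; 15 /k/ transparent; 16 /u/ is itself a trigger — this domain ends here.
From /u/ at 16 rightward: 17 /a/ → [+round]; word edge.
Targets with no active source: positions 1 4 5 6 7 8 stay [-round].
[+round] positions on the surface: 9 10 11 13 14 16 17.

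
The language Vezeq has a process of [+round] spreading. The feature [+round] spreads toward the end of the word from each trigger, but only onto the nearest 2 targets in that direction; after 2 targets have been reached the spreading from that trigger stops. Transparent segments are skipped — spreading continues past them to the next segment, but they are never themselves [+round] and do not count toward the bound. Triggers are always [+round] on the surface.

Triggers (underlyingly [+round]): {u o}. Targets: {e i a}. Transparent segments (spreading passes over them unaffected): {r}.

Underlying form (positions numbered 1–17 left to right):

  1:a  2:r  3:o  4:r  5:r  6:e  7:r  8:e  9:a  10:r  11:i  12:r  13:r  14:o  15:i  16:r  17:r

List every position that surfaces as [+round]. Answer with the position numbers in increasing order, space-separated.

3 6 8 14 15

From /o/ at 3 rightward: 4 /r/ transparent; 5 /r/ transparent; 6 /e/ → [+round]; 7 /r/ transparent; 8 /e/ → [+round]; bound reached.
From /o/ at 14 rightward: 15 /i/ → [+round]; 16 /r/ transparent; 17 /r/ transparent; word edge.
Targets with no active source: positions 1 9 11 stay [-round].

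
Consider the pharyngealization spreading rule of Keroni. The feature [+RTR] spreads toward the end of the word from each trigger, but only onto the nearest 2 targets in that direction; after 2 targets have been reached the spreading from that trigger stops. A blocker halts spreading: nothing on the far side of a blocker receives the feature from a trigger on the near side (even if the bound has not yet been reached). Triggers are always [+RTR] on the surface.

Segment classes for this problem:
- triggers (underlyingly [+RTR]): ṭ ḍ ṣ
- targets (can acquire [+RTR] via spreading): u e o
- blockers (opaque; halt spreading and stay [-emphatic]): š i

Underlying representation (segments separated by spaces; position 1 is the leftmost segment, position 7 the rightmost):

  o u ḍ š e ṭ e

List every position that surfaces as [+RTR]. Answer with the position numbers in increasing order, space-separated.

From /ḍ/ at 3 rightward: 4 /š/ blocks.
From /ṭ/ at 6 rightward: 7 /e/ → [+RTR]; word edge.
Targets with no active source: positions 1 2 5 stay [-emphatic].

3 6 7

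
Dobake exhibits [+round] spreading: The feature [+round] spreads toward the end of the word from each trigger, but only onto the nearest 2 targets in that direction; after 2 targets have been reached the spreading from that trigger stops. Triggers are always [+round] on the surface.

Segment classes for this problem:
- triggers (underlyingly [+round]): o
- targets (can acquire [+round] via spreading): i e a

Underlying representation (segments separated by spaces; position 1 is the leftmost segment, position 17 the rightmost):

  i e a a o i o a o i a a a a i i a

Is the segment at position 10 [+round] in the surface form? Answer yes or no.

From /o/ at 5 rightward: 6 /i/ → [+round]; 7 /o/ is itself a trigger — this domain ends here.
From /o/ at 7 rightward: 8 /a/ → [+round]; 9 /o/ is itself a trigger — this domain ends here.
From /o/ at 9 rightward: 10 /i/ → [+round]; 11 /a/ → [+round]; bound reached.
Targets with no active source: positions 1 2 3 4 12 13 14 15 16 17 stay [-round].
[+round] positions on the surface: 5 6 7 8 9 10 11.

yes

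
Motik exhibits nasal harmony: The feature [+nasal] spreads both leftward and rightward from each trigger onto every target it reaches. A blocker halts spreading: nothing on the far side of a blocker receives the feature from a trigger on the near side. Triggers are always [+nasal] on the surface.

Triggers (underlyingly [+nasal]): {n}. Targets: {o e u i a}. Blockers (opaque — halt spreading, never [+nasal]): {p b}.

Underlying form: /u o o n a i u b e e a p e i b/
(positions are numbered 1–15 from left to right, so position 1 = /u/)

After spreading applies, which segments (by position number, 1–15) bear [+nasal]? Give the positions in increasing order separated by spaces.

1 2 3 4 5 6 7

From /n/ at 4 rightward: 5 /a/ → [+nasal]; 6 /i/ → [+nasal]; 7 /u/ → [+nasal]; 8 /b/ blocks.
From /n/ at 4 leftward: 3 /o/ → [+nasal]; 2 /o/ → [+nasal]; 1 /u/ → [+nasal]; word edge.
Targets with no active source: positions 9 10 11 13 14 stay [-nasal].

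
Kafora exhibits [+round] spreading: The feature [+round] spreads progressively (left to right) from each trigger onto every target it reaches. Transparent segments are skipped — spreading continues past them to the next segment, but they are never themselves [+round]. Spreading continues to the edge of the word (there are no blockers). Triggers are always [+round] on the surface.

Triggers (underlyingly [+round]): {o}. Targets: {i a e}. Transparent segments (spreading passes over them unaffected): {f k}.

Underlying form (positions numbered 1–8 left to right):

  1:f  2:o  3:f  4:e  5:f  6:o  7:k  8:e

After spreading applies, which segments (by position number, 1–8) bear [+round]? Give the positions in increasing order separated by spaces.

2 4 6 8

From /o/ at 2 rightward: 3 /f/ transparent; 4 /e/ → [+round]; 5 /f/ transparent; 6 /o/ is itself a trigger — this domain ends here.
From /o/ at 6 rightward: 7 /k/ transparent; 8 /e/ → [+round]; word edge.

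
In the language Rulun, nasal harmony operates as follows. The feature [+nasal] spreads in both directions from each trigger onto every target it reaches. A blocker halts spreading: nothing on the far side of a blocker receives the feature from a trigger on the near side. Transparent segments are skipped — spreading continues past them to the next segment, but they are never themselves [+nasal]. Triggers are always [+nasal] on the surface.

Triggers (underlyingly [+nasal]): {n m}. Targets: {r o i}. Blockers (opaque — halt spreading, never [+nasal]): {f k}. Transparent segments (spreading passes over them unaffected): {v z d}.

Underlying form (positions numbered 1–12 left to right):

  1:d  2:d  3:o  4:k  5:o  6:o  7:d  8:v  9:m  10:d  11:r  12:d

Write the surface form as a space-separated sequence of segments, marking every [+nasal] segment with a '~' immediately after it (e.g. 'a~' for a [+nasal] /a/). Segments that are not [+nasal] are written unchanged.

d d o k o~ o~ d v m~ d r~ d

From /m/ at 9 rightward: 10 /d/ transparent; 11 /r/ → [+nasal]; 12 /d/ transparent; word edge.
From /m/ at 9 leftward: 8 /v/ transparent; 7 /d/ transparent; 6 /o/ → [+nasal]; 5 /o/ → [+nasal]; 4 /k/ blocks.
Target with no active source: position 3 stays [-nasal].
[+nasal] positions on the surface: 5 6 9 11.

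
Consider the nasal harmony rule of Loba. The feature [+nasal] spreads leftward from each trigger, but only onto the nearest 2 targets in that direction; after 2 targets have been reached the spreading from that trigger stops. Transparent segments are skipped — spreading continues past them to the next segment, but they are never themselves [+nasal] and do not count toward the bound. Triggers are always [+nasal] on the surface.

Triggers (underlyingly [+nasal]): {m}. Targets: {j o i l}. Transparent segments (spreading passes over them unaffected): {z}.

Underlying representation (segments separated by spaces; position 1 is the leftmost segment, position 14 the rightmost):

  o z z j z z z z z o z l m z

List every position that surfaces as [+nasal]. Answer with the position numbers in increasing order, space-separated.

From /m/ at 13 leftward: 12 /l/ → [+nasal]; 11 /z/ transparent; 10 /o/ → [+nasal]; bound reached.
Targets with no active source: positions 1 4 stay [-nasal].

10 12 13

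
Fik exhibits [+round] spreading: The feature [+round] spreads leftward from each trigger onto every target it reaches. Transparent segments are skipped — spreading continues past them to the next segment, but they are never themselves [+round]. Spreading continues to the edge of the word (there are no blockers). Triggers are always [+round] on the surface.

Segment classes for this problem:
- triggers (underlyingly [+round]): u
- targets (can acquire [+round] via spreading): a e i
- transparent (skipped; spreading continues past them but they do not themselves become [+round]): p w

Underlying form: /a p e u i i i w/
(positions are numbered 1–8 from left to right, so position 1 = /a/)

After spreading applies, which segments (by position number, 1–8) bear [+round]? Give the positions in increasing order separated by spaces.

1 3 4

From /u/ at 4 leftward: 3 /e/ → [+round]; 2 /p/ transparent; 1 /a/ → [+round]; word edge.
Targets with no active source: positions 5 6 7 stay [-round].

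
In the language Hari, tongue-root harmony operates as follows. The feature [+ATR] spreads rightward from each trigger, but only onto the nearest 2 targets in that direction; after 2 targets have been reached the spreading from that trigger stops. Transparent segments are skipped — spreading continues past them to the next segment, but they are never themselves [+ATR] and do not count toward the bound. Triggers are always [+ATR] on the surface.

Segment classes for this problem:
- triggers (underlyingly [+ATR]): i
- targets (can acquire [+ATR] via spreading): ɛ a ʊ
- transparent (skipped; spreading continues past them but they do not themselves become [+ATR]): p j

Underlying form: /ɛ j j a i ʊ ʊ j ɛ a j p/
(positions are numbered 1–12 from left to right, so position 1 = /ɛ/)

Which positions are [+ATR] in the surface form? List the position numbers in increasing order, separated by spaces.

5 6 7

From /i/ at 5 rightward: 6 /ʊ/ → [+ATR]; 7 /ʊ/ → [+ATR]; bound reached.
Targets with no active source: positions 1 4 9 10 stay [-ATR].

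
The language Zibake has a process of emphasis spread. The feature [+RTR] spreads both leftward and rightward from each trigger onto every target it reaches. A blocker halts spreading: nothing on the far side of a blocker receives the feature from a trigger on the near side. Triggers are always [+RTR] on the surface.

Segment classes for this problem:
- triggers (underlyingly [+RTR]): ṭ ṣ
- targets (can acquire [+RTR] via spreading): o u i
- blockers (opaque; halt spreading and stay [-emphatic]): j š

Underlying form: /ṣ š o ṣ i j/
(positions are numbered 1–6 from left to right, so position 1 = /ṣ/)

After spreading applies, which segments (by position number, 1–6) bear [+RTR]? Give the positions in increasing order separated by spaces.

1 3 4 5

From /ṣ/ at 1 rightward: 2 /š/ blocks.
From /ṣ/ at 1 leftward: word edge.
From /ṣ/ at 4 rightward: 5 /i/ → [+RTR]; 6 /j/ blocks.
From /ṣ/ at 4 leftward: 3 /o/ → [+RTR]; 2 /š/ blocks.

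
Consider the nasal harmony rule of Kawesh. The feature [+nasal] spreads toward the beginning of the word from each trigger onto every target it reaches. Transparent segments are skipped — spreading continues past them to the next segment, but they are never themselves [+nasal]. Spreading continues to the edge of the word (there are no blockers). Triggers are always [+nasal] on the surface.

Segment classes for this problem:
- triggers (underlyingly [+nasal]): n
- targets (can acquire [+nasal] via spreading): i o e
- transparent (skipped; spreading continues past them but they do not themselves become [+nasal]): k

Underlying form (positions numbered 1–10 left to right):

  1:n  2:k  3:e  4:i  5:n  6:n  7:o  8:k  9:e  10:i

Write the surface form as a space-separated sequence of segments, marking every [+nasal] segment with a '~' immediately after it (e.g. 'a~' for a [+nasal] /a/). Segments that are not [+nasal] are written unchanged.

n~ k e~ i~ n~ n~ o k e i

From /n/ at 1 leftward: word edge.
From /n/ at 5 leftward: 4 /i/ → [+nasal]; 3 /e/ → [+nasal]; 2 /k/ transparent; 1 /n/ is itself a trigger — this domain ends here.
From /n/ at 6 leftward: 5 /n/ is itself a trigger — this domain ends here.
Targets with no active source: positions 7 9 10 stay [-nasal].
[+nasal] positions on the surface: 1 3 4 5 6.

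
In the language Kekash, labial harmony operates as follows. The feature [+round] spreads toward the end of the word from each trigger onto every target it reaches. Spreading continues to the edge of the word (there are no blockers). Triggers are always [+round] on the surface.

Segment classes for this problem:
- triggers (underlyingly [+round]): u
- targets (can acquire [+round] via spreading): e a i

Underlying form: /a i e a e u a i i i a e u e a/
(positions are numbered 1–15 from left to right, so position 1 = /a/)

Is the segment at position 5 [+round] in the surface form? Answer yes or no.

no

From /u/ at 6 rightward: 7 /a/ → [+round]; 8 /i/ → [+round]; 9 /i/ → [+round]; 10 /i/ → [+round]; 11 /a/ → [+round]; 12 /e/ → [+round]; 13 /u/ is itself a trigger — this domain ends here.
From /u/ at 13 rightward: 14 /e/ → [+round]; 15 /a/ → [+round]; word edge.
Targets with no active source: positions 1 2 3 4 5 stay [-round].
[+round] positions on the surface: 6 7 8 9 10 11 12 13 14 15.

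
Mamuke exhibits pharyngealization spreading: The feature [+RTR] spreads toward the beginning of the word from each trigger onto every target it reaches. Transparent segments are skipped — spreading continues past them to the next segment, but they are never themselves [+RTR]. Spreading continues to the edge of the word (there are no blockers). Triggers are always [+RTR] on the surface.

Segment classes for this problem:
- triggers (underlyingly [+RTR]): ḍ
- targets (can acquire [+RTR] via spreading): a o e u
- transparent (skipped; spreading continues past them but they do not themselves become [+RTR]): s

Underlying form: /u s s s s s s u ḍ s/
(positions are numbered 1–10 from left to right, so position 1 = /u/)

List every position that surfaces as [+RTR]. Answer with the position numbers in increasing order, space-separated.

1 8 9

From /ḍ/ at 9 leftward: 8 /u/ → [+RTR]; 7 /s/ transparent; 6 /s/ transparent; 5 /s/ transparent; 4 /s/ transparent; 3 /s/ transparent; 2 /s/ transparent; 1 /u/ → [+RTR]; word edge.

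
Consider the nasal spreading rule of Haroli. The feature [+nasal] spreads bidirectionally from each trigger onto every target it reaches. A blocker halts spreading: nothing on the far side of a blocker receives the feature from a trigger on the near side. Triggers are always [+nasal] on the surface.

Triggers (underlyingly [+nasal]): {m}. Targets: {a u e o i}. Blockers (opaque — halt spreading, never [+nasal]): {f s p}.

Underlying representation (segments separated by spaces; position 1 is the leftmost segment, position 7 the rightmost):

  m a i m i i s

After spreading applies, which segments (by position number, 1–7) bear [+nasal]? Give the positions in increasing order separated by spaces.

1 2 3 4 5 6

From /m/ at 1 rightward: 2 /a/ → [+nasal]; 3 /i/ → [+nasal]; 4 /m/ is itself a trigger — this domain ends here.
From /m/ at 1 leftward: word edge.
From /m/ at 4 rightward: 5 /i/ → [+nasal]; 6 /i/ → [+nasal]; 7 /s/ blocks.
From /m/ at 4 leftward: 3 /i/ → [+nasal]; 2 /a/ → [+nasal]; 1 /m/ is itself a trigger — this domain ends here.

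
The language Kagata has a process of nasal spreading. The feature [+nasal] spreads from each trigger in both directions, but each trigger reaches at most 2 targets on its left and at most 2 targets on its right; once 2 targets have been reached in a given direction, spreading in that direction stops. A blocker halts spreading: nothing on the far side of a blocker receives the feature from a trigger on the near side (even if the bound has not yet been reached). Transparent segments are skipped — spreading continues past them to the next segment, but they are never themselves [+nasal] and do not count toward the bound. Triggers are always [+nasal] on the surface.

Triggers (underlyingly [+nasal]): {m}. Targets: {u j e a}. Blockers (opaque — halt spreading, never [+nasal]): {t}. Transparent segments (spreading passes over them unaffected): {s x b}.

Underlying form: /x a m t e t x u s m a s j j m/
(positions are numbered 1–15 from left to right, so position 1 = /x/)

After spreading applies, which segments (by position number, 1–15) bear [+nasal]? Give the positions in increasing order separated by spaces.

From /m/ at 3 rightward: 4 /t/ blocks.
From /m/ at 3 leftward: 2 /a/ → [+nasal]; 1 /x/ transparent; word edge.
From /m/ at 10 rightward: 11 /a/ → [+nasal]; 12 /s/ transparent; 13 /j/ → [+nasal]; bound reached.
From /m/ at 10 leftward: 9 /s/ transparent; 8 /u/ → [+nasal]; 7 /x/ transparent; 6 /t/ blocks.
From /m/ at 15 rightward: word edge.
From /m/ at 15 leftward: 14 /j/ → [+nasal]; 13 /j/ → [+nasal]; bound reached.
Target with no active source: position 5 stays [-nasal].

2 3 8 10 11 13 14 15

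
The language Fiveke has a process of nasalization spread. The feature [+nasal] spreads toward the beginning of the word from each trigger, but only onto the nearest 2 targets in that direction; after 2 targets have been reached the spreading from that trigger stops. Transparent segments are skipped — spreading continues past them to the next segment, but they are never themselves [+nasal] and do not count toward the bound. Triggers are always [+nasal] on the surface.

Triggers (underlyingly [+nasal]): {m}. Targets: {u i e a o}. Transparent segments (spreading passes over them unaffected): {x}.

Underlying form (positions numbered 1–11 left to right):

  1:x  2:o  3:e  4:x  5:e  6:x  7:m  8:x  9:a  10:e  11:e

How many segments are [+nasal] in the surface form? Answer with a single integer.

3

From /m/ at 7 leftward: 6 /x/ transparent; 5 /e/ → [+nasal]; 4 /x/ transparent; 3 /e/ → [+nasal]; bound reached.
Targets with no active source: positions 2 9 10 11 stay [-nasal].
[+nasal] positions on the surface: 3 5 7.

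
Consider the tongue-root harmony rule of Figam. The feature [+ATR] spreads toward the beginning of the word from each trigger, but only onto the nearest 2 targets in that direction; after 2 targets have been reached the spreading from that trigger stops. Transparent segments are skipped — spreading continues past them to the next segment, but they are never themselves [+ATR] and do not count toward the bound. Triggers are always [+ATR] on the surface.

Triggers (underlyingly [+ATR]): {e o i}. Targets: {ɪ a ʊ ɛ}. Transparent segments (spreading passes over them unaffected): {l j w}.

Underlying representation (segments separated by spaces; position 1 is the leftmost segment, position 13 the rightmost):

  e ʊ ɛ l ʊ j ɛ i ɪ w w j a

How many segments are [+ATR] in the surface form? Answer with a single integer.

4

From /e/ at 1 leftward: word edge.
From /i/ at 8 leftward: 7 /ɛ/ → [+ATR]; 6 /j/ transparent; 5 /ʊ/ → [+ATR]; bound reached.
Targets with no active source: positions 2 3 9 13 stay [-ATR].
[+ATR] positions on the surface: 1 5 7 8.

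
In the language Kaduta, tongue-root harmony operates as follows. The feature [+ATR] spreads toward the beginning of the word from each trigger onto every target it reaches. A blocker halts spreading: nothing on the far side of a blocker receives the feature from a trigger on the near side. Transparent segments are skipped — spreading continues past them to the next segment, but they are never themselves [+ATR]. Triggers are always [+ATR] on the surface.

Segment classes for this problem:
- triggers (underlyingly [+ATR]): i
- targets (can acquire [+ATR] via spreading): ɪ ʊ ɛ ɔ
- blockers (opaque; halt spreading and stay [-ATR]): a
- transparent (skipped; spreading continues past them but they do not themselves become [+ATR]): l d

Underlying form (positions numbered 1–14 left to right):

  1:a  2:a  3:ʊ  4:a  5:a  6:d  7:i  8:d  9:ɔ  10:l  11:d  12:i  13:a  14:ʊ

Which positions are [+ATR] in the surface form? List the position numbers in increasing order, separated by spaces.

7 9 12

From /i/ at 7 leftward: 6 /d/ transparent; 5 /a/ blocks.
From /i/ at 12 leftward: 11 /d/ transparent; 10 /l/ transparent; 9 /ɔ/ → [+ATR]; 8 /d/ transparent; 7 /i/ is itself a trigger — this domain ends here.
Targets with no active source: positions 3 14 stay [-ATR].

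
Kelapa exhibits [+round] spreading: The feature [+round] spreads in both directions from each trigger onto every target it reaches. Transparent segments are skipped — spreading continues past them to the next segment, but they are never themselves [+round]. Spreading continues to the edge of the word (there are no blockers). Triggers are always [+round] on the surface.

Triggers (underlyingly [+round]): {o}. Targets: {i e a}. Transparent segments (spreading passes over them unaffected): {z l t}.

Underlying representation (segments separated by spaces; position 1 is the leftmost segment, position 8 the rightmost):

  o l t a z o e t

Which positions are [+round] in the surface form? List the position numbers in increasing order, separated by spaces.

From /o/ at 1 rightward: 2 /l/ transparent; 3 /t/ transparent; 4 /a/ → [+round]; 5 /z/ transparent; 6 /o/ is itself a trigger — this domain ends here.
From /o/ at 1 leftward: word edge.
From /o/ at 6 rightward: 7 /e/ → [+round]; 8 /t/ transparent; word edge.
From /o/ at 6 leftward: 5 /z/ transparent; 4 /a/ → [+round]; 3 /t/ transparent; 2 /l/ transparent; 1 /o/ is itself a trigger — this domain ends here.

1 4 6 7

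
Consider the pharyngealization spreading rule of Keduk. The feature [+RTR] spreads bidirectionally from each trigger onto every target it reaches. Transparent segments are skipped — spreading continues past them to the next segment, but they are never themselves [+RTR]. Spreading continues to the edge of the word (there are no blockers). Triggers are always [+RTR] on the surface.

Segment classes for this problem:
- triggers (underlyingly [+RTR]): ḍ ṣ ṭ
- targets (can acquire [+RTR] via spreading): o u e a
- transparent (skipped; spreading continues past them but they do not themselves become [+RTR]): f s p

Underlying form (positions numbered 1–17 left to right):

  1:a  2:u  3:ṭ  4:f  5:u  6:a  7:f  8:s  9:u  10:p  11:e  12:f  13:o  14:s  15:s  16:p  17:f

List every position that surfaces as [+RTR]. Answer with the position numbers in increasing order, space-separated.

From /ṭ/ at 3 rightward: 4 /f/ transparent; 5 /u/ → [+RTR]; 6 /a/ → [+RTR]; 7 /f/ transparent; 8 /s/ transparent; 9 /u/ → [+RTR]; 10 /p/ transparent; 11 /e/ → [+RTR]; 12 /f/ transparent; 13 /o/ → [+RTR]; 14 /s/ transparent; 15 /s/ transparent; 16 /p/ transparent; 17 /f/ transparent; word edge.
From /ṭ/ at 3 leftward: 2 /u/ → [+RTR]; 1 /a/ → [+RTR]; word edge.

1 2 3 5 6 9 11 13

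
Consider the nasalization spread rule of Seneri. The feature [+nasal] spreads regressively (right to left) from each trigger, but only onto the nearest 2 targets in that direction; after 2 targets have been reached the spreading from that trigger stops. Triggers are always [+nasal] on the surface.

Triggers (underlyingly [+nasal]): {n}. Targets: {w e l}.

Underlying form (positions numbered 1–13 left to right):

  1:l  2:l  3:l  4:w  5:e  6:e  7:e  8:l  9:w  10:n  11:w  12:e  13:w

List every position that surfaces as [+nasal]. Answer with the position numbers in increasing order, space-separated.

From /n/ at 10 leftward: 9 /w/ → [+nasal]; 8 /l/ → [+nasal]; bound reached.
Targets with no active source: positions 1 2 3 4 5 6 7 11 12 13 stay [-nasal].

8 9 10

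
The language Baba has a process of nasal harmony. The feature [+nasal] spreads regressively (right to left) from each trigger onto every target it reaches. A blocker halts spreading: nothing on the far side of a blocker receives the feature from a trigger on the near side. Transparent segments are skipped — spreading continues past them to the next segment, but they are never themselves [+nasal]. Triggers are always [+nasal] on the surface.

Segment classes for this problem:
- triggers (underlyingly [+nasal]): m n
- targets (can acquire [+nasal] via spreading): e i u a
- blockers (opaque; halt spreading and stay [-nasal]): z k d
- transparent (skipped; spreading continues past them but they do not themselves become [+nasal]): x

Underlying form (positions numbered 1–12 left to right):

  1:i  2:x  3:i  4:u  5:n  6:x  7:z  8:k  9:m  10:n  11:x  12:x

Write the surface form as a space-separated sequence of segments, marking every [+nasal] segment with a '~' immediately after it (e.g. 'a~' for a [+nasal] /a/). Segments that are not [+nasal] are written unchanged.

i~ x i~ u~ n~ x z k m~ n~ x x

From /n/ at 5 leftward: 4 /u/ → [+nasal]; 3 /i/ → [+nasal]; 2 /x/ transparent; 1 /i/ → [+nasal]; word edge.
From /m/ at 9 leftward: 8 /k/ blocks.
From /n/ at 10 leftward: 9 /m/ is itself a trigger — this domain ends here.
[+nasal] positions on the surface: 1 3 4 5 9 10.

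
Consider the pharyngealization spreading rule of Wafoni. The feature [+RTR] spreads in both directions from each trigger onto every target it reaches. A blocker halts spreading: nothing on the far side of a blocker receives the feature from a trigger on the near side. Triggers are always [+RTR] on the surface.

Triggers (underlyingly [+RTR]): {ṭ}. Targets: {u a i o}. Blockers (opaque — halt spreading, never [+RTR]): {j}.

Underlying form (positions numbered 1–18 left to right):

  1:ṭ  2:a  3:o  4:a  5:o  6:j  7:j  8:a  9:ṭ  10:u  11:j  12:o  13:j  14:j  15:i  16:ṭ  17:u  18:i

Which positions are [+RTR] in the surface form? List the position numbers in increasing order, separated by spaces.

1 2 3 4 5 8 9 10 15 16 17 18

From /ṭ/ at 1 rightward: 2 /a/ → [+RTR]; 3 /o/ → [+RTR]; 4 /a/ → [+RTR]; 5 /o/ → [+RTR]; 6 /j/ blocks.
From /ṭ/ at 1 leftward: word edge.
From /ṭ/ at 9 rightward: 10 /u/ → [+RTR]; 11 /j/ blocks.
From /ṭ/ at 9 leftward: 8 /a/ → [+RTR]; 7 /j/ blocks.
From /ṭ/ at 16 rightward: 17 /u/ → [+RTR]; 18 /i/ → [+RTR]; word edge.
From /ṭ/ at 16 leftward: 15 /i/ → [+RTR]; 14 /j/ blocks.
Target with no active source: position 12 stays [-emphatic].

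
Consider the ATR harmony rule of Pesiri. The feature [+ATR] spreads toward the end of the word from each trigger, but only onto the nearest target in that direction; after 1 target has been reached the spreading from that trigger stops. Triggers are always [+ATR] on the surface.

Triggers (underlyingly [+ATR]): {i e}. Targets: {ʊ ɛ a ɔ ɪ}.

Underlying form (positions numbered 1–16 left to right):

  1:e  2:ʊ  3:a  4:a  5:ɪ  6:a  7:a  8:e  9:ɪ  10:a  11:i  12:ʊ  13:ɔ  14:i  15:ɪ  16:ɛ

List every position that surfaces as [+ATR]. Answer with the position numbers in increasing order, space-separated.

1 2 8 9 11 12 14 15

From /e/ at 1 rightward: 2 /ʊ/ → [+ATR]; bound reached.
From /e/ at 8 rightward: 9 /ɪ/ → [+ATR]; bound reached.
From /i/ at 11 rightward: 12 /ʊ/ → [+ATR]; bound reached.
From /i/ at 14 rightward: 15 /ɪ/ → [+ATR]; bound reached.
Targets with no active source: positions 3 4 5 6 7 10 13 16 stay [-ATR].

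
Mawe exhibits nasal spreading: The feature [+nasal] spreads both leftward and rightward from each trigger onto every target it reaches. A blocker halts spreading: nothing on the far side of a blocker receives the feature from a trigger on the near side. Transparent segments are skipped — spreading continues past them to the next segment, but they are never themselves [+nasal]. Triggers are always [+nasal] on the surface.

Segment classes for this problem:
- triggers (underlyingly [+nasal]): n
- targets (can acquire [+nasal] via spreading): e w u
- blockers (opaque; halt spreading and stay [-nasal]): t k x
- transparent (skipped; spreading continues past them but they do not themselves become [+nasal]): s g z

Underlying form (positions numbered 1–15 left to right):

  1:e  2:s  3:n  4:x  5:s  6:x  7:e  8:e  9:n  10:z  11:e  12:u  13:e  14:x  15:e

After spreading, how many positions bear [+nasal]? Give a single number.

From /n/ at 3 rightward: 4 /x/ blocks.
From /n/ at 3 leftward: 2 /s/ transparent; 1 /e/ → [+nasal]; word edge.
From /n/ at 9 rightward: 10 /z/ transparent; 11 /e/ → [+nasal]; 12 /u/ → [+nasal]; 13 /e/ → [+nasal]; 14 /x/ blocks.
From /n/ at 9 leftward: 8 /e/ → [+nasal]; 7 /e/ → [+nasal]; 6 /x/ blocks.
Target with no active source: position 15 stays [-nasal].
[+nasal] positions on the surface: 1 3 7 8 9 11 12 13.

8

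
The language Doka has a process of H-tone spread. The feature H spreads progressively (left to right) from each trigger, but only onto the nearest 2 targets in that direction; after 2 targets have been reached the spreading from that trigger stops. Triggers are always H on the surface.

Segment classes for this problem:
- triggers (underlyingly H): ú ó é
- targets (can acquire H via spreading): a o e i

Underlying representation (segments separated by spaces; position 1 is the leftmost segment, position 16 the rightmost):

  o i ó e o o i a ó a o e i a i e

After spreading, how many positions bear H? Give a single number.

6

From /ó/ at 3 rightward: 4 /e/ → H; 5 /o/ → H; bound reached.
From /ó/ at 9 rightward: 10 /a/ → H; 11 /o/ → H; bound reached.
Targets with no active source: positions 1 2 6 7 8 12 13 14 15 16 stay [-high tone].
H positions on the surface: 3 4 5 9 10 11.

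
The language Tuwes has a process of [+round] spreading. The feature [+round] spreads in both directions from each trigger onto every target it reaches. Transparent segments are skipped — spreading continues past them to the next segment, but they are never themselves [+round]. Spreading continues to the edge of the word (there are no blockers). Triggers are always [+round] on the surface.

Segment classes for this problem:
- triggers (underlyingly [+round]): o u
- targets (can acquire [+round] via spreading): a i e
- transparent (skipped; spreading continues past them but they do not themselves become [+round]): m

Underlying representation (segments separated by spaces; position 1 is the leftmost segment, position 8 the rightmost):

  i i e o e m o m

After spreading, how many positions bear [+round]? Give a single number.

6

From /o/ at 4 rightward: 5 /e/ → [+round]; 6 /m/ transparent; 7 /o/ is itself a trigger — this domain ends here.
From /o/ at 4 leftward: 3 /e/ → [+round]; 2 /i/ → [+round]; 1 /i/ → [+round]; word edge.
From /o/ at 7 rightward: 8 /m/ transparent; word edge.
From /o/ at 7 leftward: 6 /m/ transparent; 5 /e/ → [+round]; 4 /o/ is itself a trigger — this domain ends here.
[+round] positions on the surface: 1 2 3 4 5 7.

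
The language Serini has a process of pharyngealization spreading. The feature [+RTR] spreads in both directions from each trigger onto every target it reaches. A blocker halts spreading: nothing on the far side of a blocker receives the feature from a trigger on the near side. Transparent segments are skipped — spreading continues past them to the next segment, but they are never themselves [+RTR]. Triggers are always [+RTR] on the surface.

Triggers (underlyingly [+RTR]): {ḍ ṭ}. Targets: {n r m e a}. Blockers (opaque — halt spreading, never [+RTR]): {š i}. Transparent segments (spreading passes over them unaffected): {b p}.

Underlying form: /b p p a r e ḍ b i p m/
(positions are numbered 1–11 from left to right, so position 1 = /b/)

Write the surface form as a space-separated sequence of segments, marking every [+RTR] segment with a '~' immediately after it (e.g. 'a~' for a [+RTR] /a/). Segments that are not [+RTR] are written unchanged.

From /ḍ/ at 7 rightward: 8 /b/ transparent; 9 /i/ blocks.
From /ḍ/ at 7 leftward: 6 /e/ → [+RTR]; 5 /r/ → [+RTR]; 4 /a/ → [+RTR]; 3 /p/ transparent; 2 /p/ transparent; 1 /b/ transparent; word edge.
Target with no active source: position 11 stays [-emphatic].
[+RTR] positions on the surface: 4 5 6 7.

b p p a~ r~ e~ ḍ~ b i p m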